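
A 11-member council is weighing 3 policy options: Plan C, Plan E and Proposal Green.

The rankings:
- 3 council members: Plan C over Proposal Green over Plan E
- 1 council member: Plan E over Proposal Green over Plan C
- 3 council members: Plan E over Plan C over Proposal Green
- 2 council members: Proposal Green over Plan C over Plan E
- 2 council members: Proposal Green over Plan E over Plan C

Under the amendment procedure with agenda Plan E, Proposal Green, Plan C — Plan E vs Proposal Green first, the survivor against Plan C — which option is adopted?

Plan C

Round 1: Plan E vs Proposal Green — 4–7, Proposal Green advances.
Round 2: Proposal Green vs Plan C — 5–6, Plan C advances.
Plan C survives the agenda.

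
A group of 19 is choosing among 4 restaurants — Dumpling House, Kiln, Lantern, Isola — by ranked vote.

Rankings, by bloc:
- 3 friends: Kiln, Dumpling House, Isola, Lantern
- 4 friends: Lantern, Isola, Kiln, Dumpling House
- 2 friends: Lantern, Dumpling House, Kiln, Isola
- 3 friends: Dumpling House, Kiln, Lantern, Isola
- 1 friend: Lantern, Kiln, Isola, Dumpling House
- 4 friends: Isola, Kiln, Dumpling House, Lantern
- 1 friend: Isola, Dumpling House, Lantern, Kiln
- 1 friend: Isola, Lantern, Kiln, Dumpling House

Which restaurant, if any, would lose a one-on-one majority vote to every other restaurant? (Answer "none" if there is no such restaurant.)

Pairwise majorities:
Dumpling House vs Kiln: Kiln wins 13–6.
Dumpling House vs Lantern: 11 to 8, Dumpling House.
Dumpling House vs Isola: Dumpling House preferred on 3+2+3 = 8 ballots; Isola wins 11–8.
Kiln–Lantern: Kiln 10–9.
Kiln vs Isola: 9 to 10, Isola.
Lantern vs Isola: Lantern wins 10–9.
Every restaurant wins at least one matchup (Dumpling House beats Lantern; Kiln beats Dumpling House; Lantern beats Isola; Isola beats Dumpling House), so there is no Condorcet loser.

none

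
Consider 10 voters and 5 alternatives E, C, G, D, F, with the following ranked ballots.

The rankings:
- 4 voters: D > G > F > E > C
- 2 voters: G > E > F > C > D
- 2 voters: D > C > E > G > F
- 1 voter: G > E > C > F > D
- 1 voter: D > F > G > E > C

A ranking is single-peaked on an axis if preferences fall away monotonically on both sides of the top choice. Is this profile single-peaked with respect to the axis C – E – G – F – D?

no

Axis positions: C=1, E=2, G=3, F=4, D=5.
Cluster 1: ranking walks positions 5-3-4-2-1; G is ranked above F even though F lies between G and the peak D on the axis — preferences dip and rise again. Not single-peaked.
Cluster 2 (peak G at position 3): ranking walks positions 3-2-4-1-5, expanding outward from the peak — single-peaked.
Cluster 3: ranking walks positions 5-1-2-3-4; C is ranked above F even though F lies between C and the peak D on the axis — preferences dip and rise again. Not single-peaked.
Cluster 4 (peak G at position 3): ranking walks positions 3-2-1-4-5, expanding outward from the peak — single-peaked.
Cluster 5 (peak D at position 5): ranking walks positions 5-4-3-2-1, expanding outward from the peak — single-peaked.
Cluster 1 violates single-peakedness, so the profile is not single-peaked on this axis.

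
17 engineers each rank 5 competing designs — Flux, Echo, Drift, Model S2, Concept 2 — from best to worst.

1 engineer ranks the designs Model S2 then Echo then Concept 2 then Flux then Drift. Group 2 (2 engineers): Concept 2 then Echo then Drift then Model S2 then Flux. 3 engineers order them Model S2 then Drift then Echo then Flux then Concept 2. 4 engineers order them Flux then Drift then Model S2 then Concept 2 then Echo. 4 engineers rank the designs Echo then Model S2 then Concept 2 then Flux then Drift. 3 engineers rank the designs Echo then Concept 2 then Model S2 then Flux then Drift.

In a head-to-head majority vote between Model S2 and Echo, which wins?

Ballots ranking Model S2 above Echo: 1 + 3 + 4 = 8.
Ballots ranking Echo above Model S2: 17 − 8 = 9.
Echo wins the head-to-head 9–8.

Echo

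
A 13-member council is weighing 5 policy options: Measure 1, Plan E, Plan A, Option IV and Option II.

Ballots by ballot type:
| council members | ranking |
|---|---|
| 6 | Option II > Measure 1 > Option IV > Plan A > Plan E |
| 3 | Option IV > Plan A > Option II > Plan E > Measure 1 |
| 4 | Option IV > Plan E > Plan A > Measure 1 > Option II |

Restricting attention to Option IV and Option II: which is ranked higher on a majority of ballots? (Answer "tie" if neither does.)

Ballots ranking Option IV above Option II: 3 + 4 = 7.
Ballots ranking Option II above Option IV: 13 − 7 = 6.
Option IV wins the head-to-head 7–6.

Option IV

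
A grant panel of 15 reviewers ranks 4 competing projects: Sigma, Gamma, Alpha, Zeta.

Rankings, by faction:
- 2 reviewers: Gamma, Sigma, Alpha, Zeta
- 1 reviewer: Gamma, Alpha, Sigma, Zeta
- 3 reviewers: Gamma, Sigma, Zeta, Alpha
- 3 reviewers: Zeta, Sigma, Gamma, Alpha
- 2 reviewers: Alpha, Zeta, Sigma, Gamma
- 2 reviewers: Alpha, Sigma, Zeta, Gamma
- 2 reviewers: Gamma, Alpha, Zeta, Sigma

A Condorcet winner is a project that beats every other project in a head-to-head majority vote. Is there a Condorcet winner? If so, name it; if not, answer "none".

Pairwise majorities:
Sigma vs Gamma: Sigma is ranked higher on 3+2+2 = 7 ballots, Gamma on 8. Gamma wins 8–7.
Sigma vs Alpha: Sigma preferred on 2+3+3 = 8 ballots; Sigma wins 8–7.
Sigma vs Zeta: Sigma preferred on 2+1+3+2 = 8 ballots; Sigma wins 8–7.
Gamma vs Alpha: Gamma is ranked higher on 2+1+3+3+2 = 11 ballots, Alpha on 4. Gamma wins 11–4.
Gamma vs Zeta: Gamma is ranked higher on 2+1+3+2 = 8 ballots, Zeta on 7. Gamma wins 8–7.
Alpha vs Zeta: 9 to 6, Alpha.
Gamma wins every pairwise contest, so Gamma is the Condorcet winner.

Gamma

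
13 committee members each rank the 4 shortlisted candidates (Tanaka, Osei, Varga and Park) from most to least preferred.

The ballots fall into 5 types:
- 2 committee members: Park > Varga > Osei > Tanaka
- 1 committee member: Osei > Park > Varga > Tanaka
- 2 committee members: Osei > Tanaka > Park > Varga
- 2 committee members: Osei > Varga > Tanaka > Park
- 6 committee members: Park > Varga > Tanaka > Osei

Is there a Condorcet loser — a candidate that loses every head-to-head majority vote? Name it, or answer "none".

Tanaka

Head-to-head results (13 committee members):
Tanaka vs Osei: Osei wins 7–6.
Tanaka vs Varga: Tanaka is ranked higher on 2 ballots, Varga on 11. Varga wins 11–2.
Tanaka vs Park: Tanaka is ranked higher on 2+2 = 4 ballots, Park on 9. Park wins 9–4.
Osei vs Varga: Varga wins 8–5.
Osei vs Park: Park, 8–5.
Varga–Park: Park 11–2.
Tanaka loses to every other candidate — it is the Condorcet loser.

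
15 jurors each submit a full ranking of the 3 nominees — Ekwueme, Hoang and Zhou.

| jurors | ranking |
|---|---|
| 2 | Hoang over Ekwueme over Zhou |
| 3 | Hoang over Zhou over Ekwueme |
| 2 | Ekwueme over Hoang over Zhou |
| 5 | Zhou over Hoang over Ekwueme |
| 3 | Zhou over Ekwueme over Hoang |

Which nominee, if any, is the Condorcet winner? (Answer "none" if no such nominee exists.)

Head-to-head results (15 jurors):
Ekwueme vs Hoang: Ekwueme preferred on 2+3 = 5 ballots; Hoang wins 10–5.
Ekwueme vs Zhou: 4 to 11, Zhou.
Hoang vs Zhou: 2+3+2 = 7 for Hoang, 8 for Zhou — Zhou by 8–7.
Zhou wins every pairwise contest, so Zhou is the Condorcet winner.

Zhou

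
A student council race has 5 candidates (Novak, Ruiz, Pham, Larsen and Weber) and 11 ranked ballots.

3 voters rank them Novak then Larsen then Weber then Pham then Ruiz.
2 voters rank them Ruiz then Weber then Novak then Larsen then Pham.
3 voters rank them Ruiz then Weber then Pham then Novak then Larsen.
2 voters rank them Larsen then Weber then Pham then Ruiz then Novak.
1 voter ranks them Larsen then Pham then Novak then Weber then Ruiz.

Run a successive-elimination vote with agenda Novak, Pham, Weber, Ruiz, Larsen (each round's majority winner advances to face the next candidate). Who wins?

Round 1: Novak vs Pham — 5–6, Pham advances.
Round 2: Pham vs Weber — 1–10, Weber advances.
Round 3: Weber vs Ruiz — 6–5, Weber advances.
Round 4: Weber vs Larsen — 5–6, Larsen advances.
The agenda winner is Larsen.

Larsen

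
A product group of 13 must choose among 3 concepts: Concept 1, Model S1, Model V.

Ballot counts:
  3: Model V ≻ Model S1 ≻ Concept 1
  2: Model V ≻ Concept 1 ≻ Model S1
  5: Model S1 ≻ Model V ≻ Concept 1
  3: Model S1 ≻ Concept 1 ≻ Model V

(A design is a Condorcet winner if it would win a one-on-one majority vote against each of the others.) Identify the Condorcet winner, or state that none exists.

Model S1

Check each pair by majority over 13 ballots:
Concept 1 vs Model S1: 2 for Concept 1, 11 for Model S1 — Model S1 by 11–2.
Concept 1 vs Model V: Concept 1 is ranked higher on 3 ballots, Model V on 10. Model V wins 10–3.
Model S1 vs Model V: Model S1 preferred on 5+3 = 8 ballots; Model S1 wins 8–5.
Only Model S1 has no losses; Model S1 is the Condorcet winner.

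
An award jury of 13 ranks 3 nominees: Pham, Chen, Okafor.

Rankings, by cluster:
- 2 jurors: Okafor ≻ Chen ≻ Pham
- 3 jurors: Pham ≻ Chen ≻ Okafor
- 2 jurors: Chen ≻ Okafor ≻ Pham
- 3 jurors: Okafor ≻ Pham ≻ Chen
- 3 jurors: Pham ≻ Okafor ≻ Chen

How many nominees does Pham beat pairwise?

1

Pham against each rival (13 jurors):
Pham–Chen: Pham 9–4.
Pham vs Okafor: Okafor, 7–6.
Pham beats Chen; loses to Okafor — 1 pairwise win.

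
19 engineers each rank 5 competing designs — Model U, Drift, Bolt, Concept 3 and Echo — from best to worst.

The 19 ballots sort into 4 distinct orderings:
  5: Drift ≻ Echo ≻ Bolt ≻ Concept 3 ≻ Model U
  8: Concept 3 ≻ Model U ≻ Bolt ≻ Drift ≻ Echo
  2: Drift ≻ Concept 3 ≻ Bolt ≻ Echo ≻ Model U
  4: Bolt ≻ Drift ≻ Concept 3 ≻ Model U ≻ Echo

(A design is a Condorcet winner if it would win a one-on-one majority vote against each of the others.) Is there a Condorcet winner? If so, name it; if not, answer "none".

Pairwise majorities:
Model U vs Drift: 8 for Model U, 11 for Drift — Drift by 11–8.
Model U vs Bolt: Model U is ranked higher on 8 ballots, Bolt on 11. Bolt wins 11–8.
Model U vs Concept 3: Model U preferred on 0 ballots; Concept 3 wins 19–0.
Model U vs Echo: 8+4 = 12 for Model U, 7 for Echo — Model U by 12–7.
Drift vs Bolt: Drift preferred on 5+2 = 7 ballots; Bolt wins 12–7.
Drift vs Concept 3: 5+2+4 = 11 for Drift, 8 for Concept 3 — Drift by 11–8.
Drift vs Echo: 19 to 0, Drift.
Bolt vs Concept 3: Bolt preferred on 5+4 = 9 ballots; Concept 3 wins 10–9.
Bolt vs Echo: Bolt is ranked higher on 8+2+4 = 14 ballots, Echo on 5. Bolt wins 14–5.
Concept 3 vs Echo: 14 to 5, Concept 3.
Each design drops at least one matchup (Model U loses to Drift; Drift loses to Bolt; Bolt loses to Concept 3; Concept 3 loses to Drift; Echo loses to Model U); the cycle Drift beats Concept 3 beats Bolt beats Drift rules out a Condorcet winner.

none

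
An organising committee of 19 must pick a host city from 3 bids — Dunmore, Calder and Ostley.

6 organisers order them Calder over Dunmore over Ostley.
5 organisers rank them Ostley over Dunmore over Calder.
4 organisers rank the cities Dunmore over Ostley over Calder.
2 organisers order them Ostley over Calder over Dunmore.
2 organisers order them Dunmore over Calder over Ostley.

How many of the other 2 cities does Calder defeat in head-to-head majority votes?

Calder against each rival (19 organisers):
Calder vs Dunmore: Dunmore wins 11–8.
Calder vs Ostley: Calder is ranked higher on 6+2 = 8 ballots, Ostley on 11. Ostley wins 11–8.
Calder beats no one; loses to Dunmore, Ostley — 0 pairwise wins.

0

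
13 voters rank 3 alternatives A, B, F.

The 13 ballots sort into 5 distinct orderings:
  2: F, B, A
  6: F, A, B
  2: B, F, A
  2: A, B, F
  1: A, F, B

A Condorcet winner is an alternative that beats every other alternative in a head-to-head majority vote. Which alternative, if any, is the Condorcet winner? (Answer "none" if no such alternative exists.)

Check each pair by majority over 13 ballots:
A vs B: A wins 9–4.
A vs F: F, 10–3.
B vs F: F wins 9–4.
F defeats every rival head-to-head and is the Condorcet winner.

F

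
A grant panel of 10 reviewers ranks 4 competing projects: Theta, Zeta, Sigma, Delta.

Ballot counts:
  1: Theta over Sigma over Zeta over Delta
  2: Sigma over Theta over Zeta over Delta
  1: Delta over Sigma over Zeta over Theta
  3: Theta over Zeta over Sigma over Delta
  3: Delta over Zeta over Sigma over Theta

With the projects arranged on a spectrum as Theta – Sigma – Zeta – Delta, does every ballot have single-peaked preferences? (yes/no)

Axis positions: Theta=1, Sigma=2, Zeta=3, Delta=4.
Ballot type 1 (peak Theta at position 1): ranking walks positions 1-2-3-4, expanding outward from the peak — single-peaked.
Ballot type 2 (peak Sigma at position 2): ranking walks positions 2-1-3-4, expanding outward from the peak — single-peaked.
Ballot type 3: ranking walks positions 4-2-3-1; Sigma is ranked above Zeta even though Zeta lies between Sigma and the peak Delta on the axis — preferences dip and rise again. Not single-peaked.
Ballot type 4: ranking walks positions 1-3-2-4; Zeta is ranked above Sigma even though Sigma lies between Zeta and the peak Theta on the axis — preferences dip and rise again. Not single-peaked.
Ballot type 5 (peak Delta at position 4): ranking walks positions 4-3-2-1, expanding outward from the peak — single-peaked.
Ballot type 3 violates single-peakedness, so the profile is not single-peaked on this axis.

no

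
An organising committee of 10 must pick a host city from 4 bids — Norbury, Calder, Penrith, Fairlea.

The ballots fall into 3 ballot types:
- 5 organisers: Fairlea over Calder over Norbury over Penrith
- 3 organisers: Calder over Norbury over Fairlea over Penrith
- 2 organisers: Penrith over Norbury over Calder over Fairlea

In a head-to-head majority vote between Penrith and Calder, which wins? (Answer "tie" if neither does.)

Ballots ranking Penrith above Calder: 2.
Ballots ranking Calder above Penrith: 10 − 2 = 8.
Calder wins the head-to-head 8–2.

Calder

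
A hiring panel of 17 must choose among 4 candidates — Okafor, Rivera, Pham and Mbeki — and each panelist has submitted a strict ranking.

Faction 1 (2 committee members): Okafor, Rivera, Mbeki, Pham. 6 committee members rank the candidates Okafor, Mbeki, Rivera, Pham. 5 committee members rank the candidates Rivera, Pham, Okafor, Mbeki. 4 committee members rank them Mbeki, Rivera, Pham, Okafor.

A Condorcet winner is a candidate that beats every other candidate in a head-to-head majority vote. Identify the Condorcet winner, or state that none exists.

Head-to-head results (17 committee members):
Okafor vs Rivera: Okafor is ranked higher on 2+6 = 8 ballots, Rivera on 9. Rivera wins 9–8.
Okafor vs Pham: Okafor is ranked higher on 2+6 = 8 ballots, Pham on 9. Pham wins 9–8.
Okafor vs Mbeki: Okafor is ranked higher on 2+6+5 = 13 ballots, Mbeki on 4. Okafor wins 13–4.
Rivera vs Pham: Rivera preferred on 2+6+5+4 = 17 ballots; Rivera wins 17–0.
Rivera vs Mbeki: 7 to 10, Mbeki.
Pham vs Mbeki: Pham preferred on 5 ballots; Mbeki wins 12–5.
Every candidate loses at least once (Okafor loses to Rivera; Rivera loses to Mbeki; Pham loses to Rivera; Mbeki loses to Okafor). The majority relation contains the cycle Okafor beats Mbeki beats Rivera beats Okafor, so there is no Condorcet winner.

none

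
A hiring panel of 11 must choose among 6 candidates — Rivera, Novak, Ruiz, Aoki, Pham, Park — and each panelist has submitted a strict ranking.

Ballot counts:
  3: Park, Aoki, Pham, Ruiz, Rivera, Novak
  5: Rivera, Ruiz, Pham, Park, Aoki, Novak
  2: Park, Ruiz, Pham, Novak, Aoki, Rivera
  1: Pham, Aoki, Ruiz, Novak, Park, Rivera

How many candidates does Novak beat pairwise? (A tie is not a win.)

Novak against each rival (11 committee members):
Novak vs Rivera: Rivera, 8–3.
Novak–Ruiz: Ruiz 11–0.
Novak–Aoki: Aoki 9–2.
Novak vs Pham: 0 to 11, Pham.
Novak–Park: Park 10–1.
Novak beats no one; loses to Rivera, Ruiz, Aoki, Pham, Park — 0 pairwise wins.

0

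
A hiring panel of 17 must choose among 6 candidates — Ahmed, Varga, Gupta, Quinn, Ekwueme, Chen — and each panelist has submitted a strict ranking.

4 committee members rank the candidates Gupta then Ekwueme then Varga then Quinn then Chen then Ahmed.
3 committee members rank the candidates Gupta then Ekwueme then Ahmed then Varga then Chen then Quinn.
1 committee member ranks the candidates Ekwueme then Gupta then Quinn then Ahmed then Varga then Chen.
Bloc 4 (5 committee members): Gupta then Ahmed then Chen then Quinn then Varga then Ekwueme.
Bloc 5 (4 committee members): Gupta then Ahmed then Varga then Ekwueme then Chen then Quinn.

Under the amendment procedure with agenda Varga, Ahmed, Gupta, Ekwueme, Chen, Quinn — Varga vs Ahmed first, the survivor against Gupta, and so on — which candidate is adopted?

Round 1: Varga vs Ahmed — 4–13, Ahmed advances.
Round 2: Ahmed vs Gupta — 0–17, Gupta advances.
Round 3: Gupta vs Ekwueme — 16–1, Gupta advances.
Round 4: Gupta vs Chen — 17–0, Gupta advances.
Round 5: Gupta vs Quinn — 17–0, Gupta advances.
Gupta survives the agenda.

Gupta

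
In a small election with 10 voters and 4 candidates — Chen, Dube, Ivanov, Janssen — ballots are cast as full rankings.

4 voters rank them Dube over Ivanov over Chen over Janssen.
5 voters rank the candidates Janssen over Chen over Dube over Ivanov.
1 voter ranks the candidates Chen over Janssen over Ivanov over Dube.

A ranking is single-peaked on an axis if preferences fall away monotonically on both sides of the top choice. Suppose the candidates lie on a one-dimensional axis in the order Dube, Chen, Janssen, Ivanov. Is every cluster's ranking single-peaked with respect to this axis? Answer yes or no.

no

Axis positions: Dube=1, Chen=2, Janssen=3, Ivanov=4.
Cluster 1: ranking walks positions 1-4-2-3; Ivanov is ranked above Chen even though Chen lies between Ivanov and the peak Dube on the axis — preferences dip and rise again. Not single-peaked.
Cluster 2 (peak Janssen at position 3): ranking walks positions 3-2-1-4, expanding outward from the peak — single-peaked.
Cluster 3 (peak Chen at position 2): ranking walks positions 2-3-4-1, expanding outward from the peak — single-peaked.
Cluster 1 violates single-peakedness, so the profile is not single-peaked on this axis.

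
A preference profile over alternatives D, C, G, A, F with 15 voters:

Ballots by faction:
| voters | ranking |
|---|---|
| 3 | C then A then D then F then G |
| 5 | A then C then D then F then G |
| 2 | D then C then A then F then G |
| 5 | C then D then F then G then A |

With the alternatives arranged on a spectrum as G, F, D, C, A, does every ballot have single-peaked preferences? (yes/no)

Axis positions: G=1, F=2, D=3, C=4, A=5.
Faction 1 (peak C at position 4): ranking walks positions 4-5-3-2-1, expanding outward from the peak — single-peaked.
Faction 2 (peak A at position 5): ranking walks positions 5-4-3-2-1, expanding outward from the peak — single-peaked.
Faction 3 (peak D at position 3): ranking walks positions 3-4-5-2-1, expanding outward from the peak — single-peaked.
Faction 4 (peak C at position 4): ranking walks positions 4-3-2-1-5, expanding outward from the peak — single-peaked.
Every ranking is single-peaked on this axis.

yes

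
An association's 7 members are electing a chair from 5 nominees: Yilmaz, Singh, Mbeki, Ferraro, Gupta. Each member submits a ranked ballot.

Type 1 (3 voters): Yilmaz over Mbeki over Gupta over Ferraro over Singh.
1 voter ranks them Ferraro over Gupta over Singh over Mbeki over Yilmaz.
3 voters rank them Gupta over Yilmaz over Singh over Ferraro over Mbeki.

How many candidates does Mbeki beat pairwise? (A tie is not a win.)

Mbeki against each rival (7 voters):
Mbeki vs Yilmaz: Yilmaz wins 6–1.
Mbeki–Singh: Singh 4–3.
Mbeki vs Ferraro: Ferraro wins 4–3.
Mbeki vs Gupta: 3 for Mbeki, 4 for Gupta — Gupta by 4–3.
Mbeki beats no one; loses to Yilmaz, Singh, Ferraro, Gupta — 0 pairwise wins.

0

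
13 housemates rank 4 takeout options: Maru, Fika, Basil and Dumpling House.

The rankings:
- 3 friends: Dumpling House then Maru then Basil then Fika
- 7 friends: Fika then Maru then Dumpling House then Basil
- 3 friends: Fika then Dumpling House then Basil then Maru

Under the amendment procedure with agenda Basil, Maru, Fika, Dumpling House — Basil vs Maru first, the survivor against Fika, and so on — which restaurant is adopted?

Fika

Round 1: Basil vs Maru — 3–10, Maru advances.
Round 2: Maru vs Fika — 3–10, Fika advances.
Round 3: Fika vs Dumpling House — 10–3, Fika advances.
The agenda winner is Fika.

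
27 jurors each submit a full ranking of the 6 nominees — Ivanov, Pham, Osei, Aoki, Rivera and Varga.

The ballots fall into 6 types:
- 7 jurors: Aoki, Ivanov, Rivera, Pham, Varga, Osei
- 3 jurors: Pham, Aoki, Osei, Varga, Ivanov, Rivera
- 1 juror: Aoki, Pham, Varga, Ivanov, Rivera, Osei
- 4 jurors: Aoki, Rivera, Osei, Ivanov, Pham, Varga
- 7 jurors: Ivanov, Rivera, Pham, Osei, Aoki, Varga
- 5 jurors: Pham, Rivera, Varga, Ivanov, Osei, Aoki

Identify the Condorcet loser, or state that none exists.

Pairwise majorities:
Ivanov vs Pham: 18 to 9, Ivanov.
Ivanov vs Osei: Ivanov preferred on 7+1+7+5 = 20 ballots; Ivanov wins 20–7.
Ivanov vs Aoki: Ivanov is ranked higher on 7+5 = 12 ballots, Aoki on 15. Aoki wins 15–12.
Ivanov–Rivera: Ivanov 18–9.
Ivanov–Varga: Ivanov 18–9.
Pham–Osei: Pham 23–4.
Pham vs Aoki: 3+7+5 = 15 for Pham, 12 for Aoki — Pham by 15–12.
Pham vs Rivera: 9 to 18, Rivera.
Pham vs Varga: Pham, 27–0.
Osei vs Aoki: 12 to 15, Aoki.
Osei vs Rivera: Rivera, 24–3.
Osei vs Varga: 3+4+7 = 14 for Osei, 13 for Varga — Osei by 14–13.
Aoki–Rivera: Aoki 15–12.
Aoki vs Varga: Aoki, 22–5.
Rivera vs Varga: Rivera, 23–4.
Varga loses to every other nominee — it is the Condorcet loser.

Varga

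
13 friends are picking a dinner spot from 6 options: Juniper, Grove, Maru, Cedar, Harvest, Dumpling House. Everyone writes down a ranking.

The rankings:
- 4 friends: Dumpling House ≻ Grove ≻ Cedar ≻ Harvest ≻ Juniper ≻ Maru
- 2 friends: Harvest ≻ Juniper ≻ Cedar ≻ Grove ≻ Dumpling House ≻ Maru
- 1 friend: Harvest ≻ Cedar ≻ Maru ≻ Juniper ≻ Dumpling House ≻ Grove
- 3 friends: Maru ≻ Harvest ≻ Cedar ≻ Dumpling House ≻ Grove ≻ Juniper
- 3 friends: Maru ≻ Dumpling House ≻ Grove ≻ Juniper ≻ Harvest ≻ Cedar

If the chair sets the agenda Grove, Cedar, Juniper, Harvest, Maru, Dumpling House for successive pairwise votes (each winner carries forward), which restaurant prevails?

Maru

Round 1: Grove vs Cedar — 7–6, Grove advances.
Round 2: Grove vs Juniper — 10–3, Grove advances.
Round 3: Grove vs Harvest — 7–6, Grove advances.
Round 4: Grove vs Maru — 6–7, Maru advances.
Round 5: Maru vs Dumpling House — 7–6, Maru advances.
The agenda winner is Maru.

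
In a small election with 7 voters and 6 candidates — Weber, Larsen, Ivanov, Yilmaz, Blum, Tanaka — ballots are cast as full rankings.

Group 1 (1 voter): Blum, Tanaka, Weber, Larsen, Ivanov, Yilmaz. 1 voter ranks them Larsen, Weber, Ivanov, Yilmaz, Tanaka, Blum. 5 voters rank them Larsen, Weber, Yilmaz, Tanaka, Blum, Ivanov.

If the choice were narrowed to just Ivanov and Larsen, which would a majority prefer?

Larsen

No ballot ranks Ivanov above Larsen: 0.
Ballots ranking Larsen above Ivanov: 7 − 0 = 7.
Larsen wins the head-to-head 7–0.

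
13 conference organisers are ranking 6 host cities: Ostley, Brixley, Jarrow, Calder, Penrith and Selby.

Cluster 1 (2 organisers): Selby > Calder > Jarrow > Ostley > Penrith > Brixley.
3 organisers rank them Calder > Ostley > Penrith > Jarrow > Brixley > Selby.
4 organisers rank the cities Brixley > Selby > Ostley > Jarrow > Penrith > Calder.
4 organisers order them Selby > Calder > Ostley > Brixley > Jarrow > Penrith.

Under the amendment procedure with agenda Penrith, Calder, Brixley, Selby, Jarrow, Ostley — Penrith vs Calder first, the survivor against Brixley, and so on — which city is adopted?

Round 1: Penrith vs Calder — 4–9, Calder advances.
Round 2: Calder vs Brixley — 9–4, Calder advances.
Round 3: Calder vs Selby — 3–10, Selby advances.
Round 4: Selby vs Jarrow — 10–3, Selby advances.
Round 5: Selby vs Ostley — 10–3, Selby advances.
Selby survives the agenda.

Selby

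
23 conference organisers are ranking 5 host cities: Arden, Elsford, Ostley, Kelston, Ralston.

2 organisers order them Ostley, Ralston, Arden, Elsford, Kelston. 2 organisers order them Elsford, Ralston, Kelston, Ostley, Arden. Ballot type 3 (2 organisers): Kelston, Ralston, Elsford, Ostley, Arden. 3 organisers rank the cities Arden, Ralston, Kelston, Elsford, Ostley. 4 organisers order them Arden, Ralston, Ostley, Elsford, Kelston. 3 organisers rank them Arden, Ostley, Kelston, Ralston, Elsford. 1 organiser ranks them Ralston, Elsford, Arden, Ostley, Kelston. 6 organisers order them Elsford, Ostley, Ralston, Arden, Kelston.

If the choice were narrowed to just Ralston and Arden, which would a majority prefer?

Ralston

Ballots ranking Ralston above Arden: 2 + 2 + 2 + 1 + 6 = 13.
Ballots ranking Arden above Ralston: 23 − 13 = 10.
Ralston wins the head-to-head 13–10.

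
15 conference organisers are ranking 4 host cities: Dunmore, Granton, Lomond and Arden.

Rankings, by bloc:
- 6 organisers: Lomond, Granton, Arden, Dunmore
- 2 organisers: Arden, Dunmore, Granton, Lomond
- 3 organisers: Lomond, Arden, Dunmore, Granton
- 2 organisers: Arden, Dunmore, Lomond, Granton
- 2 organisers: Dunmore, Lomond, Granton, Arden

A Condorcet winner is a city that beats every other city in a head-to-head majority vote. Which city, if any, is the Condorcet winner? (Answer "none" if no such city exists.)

Lomond

Pairwise majorities:
Dunmore–Granton: Dunmore 9–6.
Dunmore vs Lomond: Lomond wins 9–6.
Dunmore–Arden: Arden 13–2.
Granton vs Lomond: Lomond, 13–2.
Granton vs Arden: Granton wins 8–7.
Lomond vs Arden: Lomond wins 11–4.
Lomond beats each of Dunmore, Granton, Arden — Lomond is the Condorcet winner.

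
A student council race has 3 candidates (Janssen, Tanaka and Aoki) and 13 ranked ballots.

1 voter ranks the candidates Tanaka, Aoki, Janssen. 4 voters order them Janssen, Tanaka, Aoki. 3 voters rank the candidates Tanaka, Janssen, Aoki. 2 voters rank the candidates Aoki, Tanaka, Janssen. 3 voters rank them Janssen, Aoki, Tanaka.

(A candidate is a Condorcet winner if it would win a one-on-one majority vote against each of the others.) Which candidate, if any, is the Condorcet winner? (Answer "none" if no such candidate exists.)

Head-to-head results (13 voters):
Janssen vs Tanaka: 4+3 = 7 for Janssen, 6 for Tanaka — Janssen by 7–6.
Janssen vs Aoki: Janssen preferred on 4+3+3 = 10 ballots; Janssen wins 10–3.
Tanaka vs Aoki: 8 to 5, Tanaka.
Janssen wins every pairwise contest, so Janssen is the Condorcet winner.

Janssen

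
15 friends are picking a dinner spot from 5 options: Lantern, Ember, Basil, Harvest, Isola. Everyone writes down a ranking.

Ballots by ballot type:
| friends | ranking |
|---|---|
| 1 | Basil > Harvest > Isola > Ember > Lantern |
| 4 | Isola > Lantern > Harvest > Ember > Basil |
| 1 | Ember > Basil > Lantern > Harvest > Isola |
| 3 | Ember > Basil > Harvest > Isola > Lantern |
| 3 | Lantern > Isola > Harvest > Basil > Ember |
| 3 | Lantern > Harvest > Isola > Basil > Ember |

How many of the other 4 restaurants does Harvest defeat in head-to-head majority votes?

3

Harvest against each rival (15 friends):
Harvest vs Lantern: 1+3 = 4 for Harvest, 11 for Lantern — Lantern by 11–4.
Harvest vs Ember: 11 to 4, Harvest.
Harvest vs Basil: Harvest, 10–5.
Harvest vs Isola: Harvest wins 8–7.
Harvest beats Ember, Basil, Isola; loses to Lantern — 3 pairwise wins.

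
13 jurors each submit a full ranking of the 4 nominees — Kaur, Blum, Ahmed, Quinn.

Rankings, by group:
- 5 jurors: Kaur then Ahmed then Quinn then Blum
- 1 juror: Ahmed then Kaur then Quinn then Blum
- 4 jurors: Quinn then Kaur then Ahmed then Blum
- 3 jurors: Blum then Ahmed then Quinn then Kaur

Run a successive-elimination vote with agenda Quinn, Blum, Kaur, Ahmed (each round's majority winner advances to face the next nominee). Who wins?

Round 1: Quinn vs Blum — 10–3, Quinn advances.
Round 2: Quinn vs Kaur — 7–6, Quinn advances.
Round 3: Quinn vs Ahmed — 4–9, Ahmed advances.
Ahmed survives the agenda.

Ahmed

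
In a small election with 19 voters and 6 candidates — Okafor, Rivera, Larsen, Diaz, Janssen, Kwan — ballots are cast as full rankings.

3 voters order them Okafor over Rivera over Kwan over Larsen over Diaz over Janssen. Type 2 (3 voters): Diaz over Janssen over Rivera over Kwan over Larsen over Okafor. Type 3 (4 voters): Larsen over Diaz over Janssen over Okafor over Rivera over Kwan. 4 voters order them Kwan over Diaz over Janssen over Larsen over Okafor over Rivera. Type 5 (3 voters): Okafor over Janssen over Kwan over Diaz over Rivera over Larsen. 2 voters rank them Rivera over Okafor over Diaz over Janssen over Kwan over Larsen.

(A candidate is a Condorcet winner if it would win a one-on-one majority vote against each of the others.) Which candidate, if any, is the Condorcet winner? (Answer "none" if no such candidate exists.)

none

Check each pair by majority over 19 ballots:
Okafor–Rivera: Okafor 14–5.
Okafor vs Larsen: Larsen, 11–8.
Okafor vs Diaz: Diaz, 11–8.
Okafor–Janssen: Janssen 11–8.
Okafor vs Kwan: Okafor, 12–7.
Rivera vs Larsen: Rivera, 11–8.
Rivera–Diaz: Diaz 14–5.
Rivera vs Janssen: Janssen, 14–5.
Rivera vs Kwan: Rivera, 12–7.
Larsen–Diaz: Diaz 12–7.
Larsen vs Janssen: Janssen, 12–7.
Larsen–Kwan: Kwan 15–4.
Diaz vs Janssen: Diaz, 16–3.
Diaz vs Kwan: Kwan, 10–9.
Janssen vs Kwan: Janssen wins 12–7.
Each candidate drops at least one matchup (Okafor loses to Larsen; Rivera loses to Okafor; Larsen loses to Rivera; Diaz loses to Kwan; Janssen loses to Diaz; Kwan loses to Okafor); the cycle Okafor beats Rivera beats Larsen beats Okafor rules out a Condorcet winner.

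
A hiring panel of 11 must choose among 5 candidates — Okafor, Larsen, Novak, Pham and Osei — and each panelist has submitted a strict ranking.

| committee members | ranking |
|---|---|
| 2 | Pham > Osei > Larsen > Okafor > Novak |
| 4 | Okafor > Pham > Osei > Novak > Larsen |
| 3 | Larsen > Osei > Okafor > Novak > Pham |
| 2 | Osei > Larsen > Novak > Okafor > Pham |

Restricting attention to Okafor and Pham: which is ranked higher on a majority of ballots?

Okafor

Ballots ranking Okafor above Pham: 4 + 3 + 2 = 9.
Ballots ranking Pham above Okafor: 11 − 9 = 2.
Okafor wins the head-to-head 9–2.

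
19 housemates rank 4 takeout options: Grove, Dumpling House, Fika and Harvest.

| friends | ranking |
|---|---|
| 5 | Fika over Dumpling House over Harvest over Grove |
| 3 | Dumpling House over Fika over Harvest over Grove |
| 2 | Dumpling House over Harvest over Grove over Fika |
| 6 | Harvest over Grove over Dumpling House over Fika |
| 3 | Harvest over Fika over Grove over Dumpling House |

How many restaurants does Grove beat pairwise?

0

Grove against each rival (19 friends):
Grove vs Dumpling House: Dumpling House, 10–9.
Grove vs Fika: Grove is ranked higher on 2+6 = 8 ballots, Fika on 11. Fika wins 11–8.
Grove vs Harvest: Harvest, 19–0.
Grove beats no one; loses to Dumpling House, Fika, Harvest — 0 pairwise wins.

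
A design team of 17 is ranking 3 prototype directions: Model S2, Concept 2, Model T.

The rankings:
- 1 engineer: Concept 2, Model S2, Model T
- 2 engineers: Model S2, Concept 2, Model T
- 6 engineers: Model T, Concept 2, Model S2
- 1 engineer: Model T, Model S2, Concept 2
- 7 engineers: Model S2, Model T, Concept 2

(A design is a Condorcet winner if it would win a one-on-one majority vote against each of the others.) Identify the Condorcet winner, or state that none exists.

Model S2

Check each pair by majority over 17 ballots:
Model S2 vs Concept 2: Model S2 is ranked higher on 2+1+7 = 10 ballots, Concept 2 on 7. Model S2 wins 10–7.
Model S2 vs Model T: Model S2 is ranked higher on 1+2+7 = 10 ballots, Model T on 7. Model S2 wins 10–7.
Concept 2 vs Model T: Concept 2 preferred on 1+2 = 3 ballots; Model T wins 14–3.
Only Model S2 has no losses; Model S2 is the Condorcet winner.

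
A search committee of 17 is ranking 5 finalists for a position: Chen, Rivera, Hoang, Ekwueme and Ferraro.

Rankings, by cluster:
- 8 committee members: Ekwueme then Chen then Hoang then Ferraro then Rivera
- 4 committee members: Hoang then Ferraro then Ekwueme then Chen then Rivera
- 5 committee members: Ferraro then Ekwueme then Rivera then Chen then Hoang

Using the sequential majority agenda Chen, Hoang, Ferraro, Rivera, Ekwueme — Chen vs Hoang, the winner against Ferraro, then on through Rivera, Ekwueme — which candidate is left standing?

Ferraro

Round 1: Chen vs Hoang — 13–4, Chen advances.
Round 2: Chen vs Ferraro — 8–9, Ferraro advances.
Round 3: Ferraro vs Rivera — 17–0, Ferraro advances.
Round 4: Ferraro vs Ekwueme — 9–8, Ferraro advances.
The agenda winner is Ferraro.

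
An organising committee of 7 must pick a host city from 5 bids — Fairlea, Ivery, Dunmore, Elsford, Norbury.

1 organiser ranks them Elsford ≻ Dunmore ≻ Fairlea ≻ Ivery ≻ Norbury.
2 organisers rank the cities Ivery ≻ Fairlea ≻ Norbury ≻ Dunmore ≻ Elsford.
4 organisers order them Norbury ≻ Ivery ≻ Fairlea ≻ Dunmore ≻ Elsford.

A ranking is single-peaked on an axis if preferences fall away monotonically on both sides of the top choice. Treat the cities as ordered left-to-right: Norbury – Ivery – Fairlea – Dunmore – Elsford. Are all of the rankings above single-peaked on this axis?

yes

Axis positions: Norbury=1, Ivery=2, Fairlea=3, Dunmore=4, Elsford=5.
Type 1 (peak Elsford at position 5): ranking walks positions 5-4-3-2-1, expanding outward from the peak — single-peaked.
Type 2 (peak Ivery at position 2): ranking walks positions 2-3-1-4-5, expanding outward from the peak — single-peaked.
Type 3 (peak Norbury at position 1): ranking walks positions 1-2-3-4-5, expanding outward from the peak — single-peaked.
Every ranking is single-peaked on this axis.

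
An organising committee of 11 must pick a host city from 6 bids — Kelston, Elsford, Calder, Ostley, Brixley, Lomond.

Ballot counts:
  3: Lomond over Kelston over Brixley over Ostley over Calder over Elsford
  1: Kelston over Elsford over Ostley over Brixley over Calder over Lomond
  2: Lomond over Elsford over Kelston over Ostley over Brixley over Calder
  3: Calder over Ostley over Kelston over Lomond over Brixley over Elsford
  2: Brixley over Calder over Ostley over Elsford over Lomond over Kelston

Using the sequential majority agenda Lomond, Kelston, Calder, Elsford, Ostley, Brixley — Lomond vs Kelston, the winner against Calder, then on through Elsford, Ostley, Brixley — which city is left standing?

Ostley

Round 1: Lomond vs Kelston — 7–4, Lomond advances.
Round 2: Lomond vs Calder — 5–6, Calder advances.
Round 3: Calder vs Elsford — 8–3, Calder advances.
Round 4: Calder vs Ostley — 5–6, Ostley advances.
Round 5: Ostley vs Brixley — 6–5, Ostley advances.
The agenda winner is Ostley.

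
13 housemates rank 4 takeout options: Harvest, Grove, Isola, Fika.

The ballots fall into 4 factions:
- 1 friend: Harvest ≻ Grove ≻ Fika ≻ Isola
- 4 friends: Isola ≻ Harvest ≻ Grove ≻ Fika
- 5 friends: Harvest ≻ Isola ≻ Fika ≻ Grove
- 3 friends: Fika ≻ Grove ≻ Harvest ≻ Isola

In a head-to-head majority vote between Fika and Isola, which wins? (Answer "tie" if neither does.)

Ballots ranking Fika above Isola: 1 + 3 = 4.
Ballots ranking Isola above Fika: 13 − 4 = 9.
Isola wins the head-to-head 9–4.

Isola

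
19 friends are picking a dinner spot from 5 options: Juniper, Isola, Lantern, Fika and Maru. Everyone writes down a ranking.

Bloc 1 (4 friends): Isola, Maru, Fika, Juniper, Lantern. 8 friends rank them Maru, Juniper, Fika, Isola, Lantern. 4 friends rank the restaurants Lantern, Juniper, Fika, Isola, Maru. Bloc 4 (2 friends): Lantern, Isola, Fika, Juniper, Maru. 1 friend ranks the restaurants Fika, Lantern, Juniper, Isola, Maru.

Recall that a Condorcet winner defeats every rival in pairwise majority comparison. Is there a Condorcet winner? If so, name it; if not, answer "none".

Check each pair by majority over 19 ballots:
Juniper vs Isola: 13 to 6, Juniper.
Juniper vs Lantern: Juniper wins 12–7.
Juniper vs Fika: 8+4 = 12 for Juniper, 7 for Fika — Juniper by 12–7.
Juniper vs Maru: Maru, 12–7.
Isola vs Lantern: Isola is ranked higher on 4+8 = 12 ballots, Lantern on 7. Isola wins 12–7.
Isola vs Fika: Isola preferred on 4+2 = 6 ballots; Fika wins 13–6.
Isola vs Maru: Isola wins 11–8.
Lantern vs Fika: Lantern preferred on 4+2 = 6 ballots; Fika wins 13–6.
Lantern vs Maru: Maru, 12–7.
Fika vs Maru: Fika is ranked higher on 4+2+1 = 7 ballots, Maru on 12. Maru wins 12–7.
Every restaurant loses at least once (Juniper loses to Maru; Isola loses to Juniper; Lantern loses to Juniper; Fika loses to Juniper; Maru loses to Isola). The majority relation contains the cycle Juniper beats Isola beats Maru beats Juniper, so there is no Condorcet winner.

none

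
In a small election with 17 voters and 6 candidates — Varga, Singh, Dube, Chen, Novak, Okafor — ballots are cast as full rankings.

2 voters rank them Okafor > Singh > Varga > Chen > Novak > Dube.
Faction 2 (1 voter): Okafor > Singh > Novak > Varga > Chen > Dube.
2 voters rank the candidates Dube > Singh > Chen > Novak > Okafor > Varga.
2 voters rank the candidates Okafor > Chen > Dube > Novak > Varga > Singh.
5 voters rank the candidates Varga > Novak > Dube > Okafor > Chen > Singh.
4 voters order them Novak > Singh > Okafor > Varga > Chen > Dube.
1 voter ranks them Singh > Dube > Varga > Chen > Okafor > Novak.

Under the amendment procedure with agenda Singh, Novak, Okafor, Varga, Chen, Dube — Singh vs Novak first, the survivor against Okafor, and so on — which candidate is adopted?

Round 1: Singh vs Novak — 6–11, Novak advances.
Round 2: Novak vs Okafor — 11–6, Novak advances.
Round 3: Novak vs Varga — 9–8, Novak advances.
Round 4: Novak vs Chen — 10–7, Novak advances.
Round 5: Novak vs Dube — 12–5, Novak advances.
Novak survives the agenda.

Novak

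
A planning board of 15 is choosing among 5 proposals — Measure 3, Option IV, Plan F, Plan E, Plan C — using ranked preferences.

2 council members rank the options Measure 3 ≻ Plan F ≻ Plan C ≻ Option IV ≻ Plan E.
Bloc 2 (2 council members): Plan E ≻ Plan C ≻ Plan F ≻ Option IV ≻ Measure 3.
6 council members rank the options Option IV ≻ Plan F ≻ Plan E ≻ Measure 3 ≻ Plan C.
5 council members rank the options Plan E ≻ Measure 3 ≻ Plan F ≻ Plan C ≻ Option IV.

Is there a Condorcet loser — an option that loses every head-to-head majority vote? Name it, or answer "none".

none

Pairwise majorities:
Measure 3–Option IV: Option IV 8–7.
Measure 3 vs Plan F: Plan F, 8–7.
Measure 3 vs Plan E: 2 to 13, Plan E.
Measure 3 vs Plan C: Measure 3, 13–2.
Option IV vs Plan F: 6 for Option IV, 9 for Plan F — Plan F by 9–6.
Option IV vs Plan E: Option IV preferred on 2+6 = 8 ballots; Option IV wins 8–7.
Option IV vs Plan C: 6 to 9, Plan C.
Plan F vs Plan E: Plan F wins 8–7.
Plan F vs Plan C: 2+6+5 = 13 for Plan F, 2 for Plan C — Plan F by 13–2.
Plan E–Plan C: Plan E 13–2.
Every option wins at least one matchup (Measure 3 beats Plan C; Option IV beats Measure 3; Plan F beats Measure 3; Plan E beats Measure 3; Plan C beats Option IV), so there is no Condorcet loser.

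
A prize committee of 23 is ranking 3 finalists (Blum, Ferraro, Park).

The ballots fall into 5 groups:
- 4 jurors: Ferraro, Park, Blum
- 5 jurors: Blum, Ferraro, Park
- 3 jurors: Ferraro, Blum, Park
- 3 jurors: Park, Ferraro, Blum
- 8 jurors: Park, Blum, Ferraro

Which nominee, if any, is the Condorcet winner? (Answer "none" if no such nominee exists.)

Check each pair by majority over 23 ballots:
Blum vs Ferraro: Blum wins 13–10.
Blum vs Park: Park wins 15–8.
Ferraro vs Park: Ferraro wins 12–11.
Every nominee loses at least once (Blum loses to Park; Ferraro loses to Blum; Park loses to Ferraro). The majority relation contains the cycle Blum > Ferraro > Park > Blum, so there is no Condorcet winner.

none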